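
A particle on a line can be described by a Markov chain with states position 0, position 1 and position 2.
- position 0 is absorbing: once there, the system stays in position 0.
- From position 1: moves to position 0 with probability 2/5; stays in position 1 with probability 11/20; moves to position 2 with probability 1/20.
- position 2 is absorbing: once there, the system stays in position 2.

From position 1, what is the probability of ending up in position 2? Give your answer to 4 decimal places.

0.1111

Let h(s) be the probability of absorption at position 2 starting from transient state s. Then h(position 2) = 1 and h(position 0) = 0. By first-step analysis:
h(position 1) = 0.4·0 + 0.55·h(position 1) + 0.05·1
Solving: h(position 1) = 0.1111.
Starting from position 1, the probability is 0.1111.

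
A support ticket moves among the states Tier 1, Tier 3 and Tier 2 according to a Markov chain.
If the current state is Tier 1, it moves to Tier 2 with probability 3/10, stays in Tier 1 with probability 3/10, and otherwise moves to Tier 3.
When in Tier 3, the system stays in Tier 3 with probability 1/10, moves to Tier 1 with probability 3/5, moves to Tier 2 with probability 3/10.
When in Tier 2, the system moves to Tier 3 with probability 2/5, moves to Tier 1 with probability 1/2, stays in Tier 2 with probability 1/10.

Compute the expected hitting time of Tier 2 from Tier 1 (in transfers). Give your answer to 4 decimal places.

Let t(s) be the expected number of transfers to first reach Tier 2 from state s, with t(Tier 2) = 0. Conditioning on the first transfer:
t(Tier 1) = 1 + 0.3·t(Tier 1) + 0.4·t(Tier 3)
t(Tier 3) = 1 + 0.6·t(Tier 1) + 0.1·t(Tier 3)
Solving: t(Tier 1) = 3.3333, t(Tier 3) = 3.3333.
Expected transfers from Tier 1 to Tier 2: 3.3333.

3.3333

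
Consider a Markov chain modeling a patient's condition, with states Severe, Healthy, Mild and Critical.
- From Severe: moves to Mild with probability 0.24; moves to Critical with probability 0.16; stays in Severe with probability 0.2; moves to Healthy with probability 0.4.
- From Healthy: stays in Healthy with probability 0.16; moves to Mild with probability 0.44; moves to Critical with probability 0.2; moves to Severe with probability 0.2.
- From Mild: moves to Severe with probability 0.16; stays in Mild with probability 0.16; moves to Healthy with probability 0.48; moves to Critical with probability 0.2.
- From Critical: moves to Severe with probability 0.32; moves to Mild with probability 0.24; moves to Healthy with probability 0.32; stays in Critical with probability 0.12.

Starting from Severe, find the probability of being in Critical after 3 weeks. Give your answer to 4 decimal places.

Propagate the distribution vector 3 weeks from Severe.
After 0 weeks: (1.0000, 0.0000, 0.0000, 0.0000)
After 1 week: (0.2000, 0.4000, 0.2400, 0.1600)
After 2 weeks: (0.2096, 0.3104, 0.3008, 0.1792)
After 3 weeks: (0.2095, 0.3352, 0.2780, 0.1773)
P(in Critical after 3 weeks) = 0.1773

0.1773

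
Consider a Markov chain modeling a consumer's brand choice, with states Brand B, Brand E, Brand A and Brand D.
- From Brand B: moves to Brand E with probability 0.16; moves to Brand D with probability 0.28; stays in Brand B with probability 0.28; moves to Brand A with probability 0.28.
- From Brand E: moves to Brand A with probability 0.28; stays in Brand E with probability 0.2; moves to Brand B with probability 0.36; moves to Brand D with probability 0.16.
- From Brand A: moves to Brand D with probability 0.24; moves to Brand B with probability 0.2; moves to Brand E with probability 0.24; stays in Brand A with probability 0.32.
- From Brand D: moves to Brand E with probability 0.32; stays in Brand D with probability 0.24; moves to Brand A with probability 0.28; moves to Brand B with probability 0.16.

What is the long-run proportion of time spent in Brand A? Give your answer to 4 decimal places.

Let the stationary distribution be π with π = πP and π_1 + π_2 + π_3 + π_4 = 1.
π_1 = 0.28·π_1 + 0.36·π_2 + 0.2·π_3 + 0.16·π_4
π_2 = 0.16·π_1 + 0.2·π_2 + 0.24·π_3 + 0.32·π_4
π_3 = 0.28·π_1 + 0.28·π_2 + 0.32·π_3 + 0.28·π_4
Solving with the normalization constraint gives π = (0.2472, 0.2296, 0.2917, 0.2315).
So the stationary probability of Brand A is 0.2917.

0.2917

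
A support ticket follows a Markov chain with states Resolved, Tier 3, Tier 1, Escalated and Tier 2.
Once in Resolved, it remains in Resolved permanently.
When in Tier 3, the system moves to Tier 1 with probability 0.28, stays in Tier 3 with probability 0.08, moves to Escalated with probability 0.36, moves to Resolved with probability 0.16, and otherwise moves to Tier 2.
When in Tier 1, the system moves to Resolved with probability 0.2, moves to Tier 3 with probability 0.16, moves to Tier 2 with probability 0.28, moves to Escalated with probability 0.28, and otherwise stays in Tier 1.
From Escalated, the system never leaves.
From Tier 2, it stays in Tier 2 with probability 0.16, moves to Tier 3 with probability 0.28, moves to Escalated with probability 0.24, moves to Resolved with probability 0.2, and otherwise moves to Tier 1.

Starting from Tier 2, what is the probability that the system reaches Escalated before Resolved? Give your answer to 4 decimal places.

Let h(s) be the probability of absorption at Escalated starting from transient state s. Then h(Escalated) = 1 and h(Resolved) = 0. By first-step analysis:
h(Tier 3) = 0.16·0 + 0.08·h(Tier 3) + 0.28·h(Tier 1) + 0.36·1 + 0.12·h(Tier 2)
h(Tier 1) = 0.2·0 + 0.16·h(Tier 3) + 0.08·h(Tier 1) + 0.28·1 + 0.28·h(Tier 2)
h(Tier 2) = 0.2·0 + 0.28·h(Tier 3) + 0.12·h(Tier 1) + 0.24·1 + 0.16·h(Tier 2)
Solving: h(Tier 3) = 0.6493, h(Tier 1) = 0.5960, h(Tier 2) = 0.5873.
Starting from Tier 2, the probability is 0.5873.

0.5873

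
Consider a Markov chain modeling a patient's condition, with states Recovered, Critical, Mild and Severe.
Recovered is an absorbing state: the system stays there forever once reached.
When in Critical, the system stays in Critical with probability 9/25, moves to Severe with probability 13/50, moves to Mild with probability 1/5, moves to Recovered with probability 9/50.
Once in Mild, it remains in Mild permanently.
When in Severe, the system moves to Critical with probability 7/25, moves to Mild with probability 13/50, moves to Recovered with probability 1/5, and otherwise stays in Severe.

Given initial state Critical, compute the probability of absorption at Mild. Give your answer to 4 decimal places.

0.5379

Let h(s) be the probability of absorption at Mild starting from transient state s. Then h(Mild) = 1 and h(Recovered) = 0. By first-step analysis:
h(Critical) = 0.18·0 + 0.36·h(Critical) + 0.2·1 + 0.26·h(Severe)
h(Severe) = 0.2·0 + 0.28·h(Critical) + 0.26·1 + 0.26·h(Severe)
Solving: h(Critical) = 0.5379, h(Severe) = 0.5549.
Starting from Critical, the probability is 0.5379.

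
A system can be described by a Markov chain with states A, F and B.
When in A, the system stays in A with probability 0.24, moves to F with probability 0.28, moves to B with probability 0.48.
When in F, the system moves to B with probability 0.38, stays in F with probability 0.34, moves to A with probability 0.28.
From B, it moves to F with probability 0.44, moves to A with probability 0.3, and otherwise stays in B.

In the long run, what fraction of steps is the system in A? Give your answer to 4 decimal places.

0.2762

Let the stationary distribution be π with π = πP and π_1 + π_2 + π_3 = 1.
π_1 = 0.24·π_1 + 0.28·π_2 + 0.3·π_3
π_2 = 0.28·π_1 + 0.34·π_2 + 0.44·π_3
Solving with the normalization constraint gives π = (0.2762, 0.3598, 0.3639).
So the stationary probability of A is 0.2762.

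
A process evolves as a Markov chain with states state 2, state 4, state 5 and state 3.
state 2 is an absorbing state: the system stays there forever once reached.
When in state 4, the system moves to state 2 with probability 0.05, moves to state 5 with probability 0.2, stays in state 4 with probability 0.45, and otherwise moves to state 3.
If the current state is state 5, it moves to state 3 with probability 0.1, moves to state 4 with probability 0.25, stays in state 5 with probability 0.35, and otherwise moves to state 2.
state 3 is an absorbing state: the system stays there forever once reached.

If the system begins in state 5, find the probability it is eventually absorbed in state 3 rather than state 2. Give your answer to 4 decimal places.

Let h(s) be the probability of absorption at state 3 starting from transient state s. Then h(state 3) = 1 and h(state 2) = 0. By first-step analysis:
h(state 4) = 0.05·0 + 0.45·h(state 4) + 0.2·h(state 5) + 0.3·1
h(state 5) = 0.3·0 + 0.25·h(state 4) + 0.35·h(state 5) + 0.1·1
Solving: h(state 4) = 0.6992, h(state 5) = 0.4228.
Starting from state 5, the probability is 0.4228.

0.4228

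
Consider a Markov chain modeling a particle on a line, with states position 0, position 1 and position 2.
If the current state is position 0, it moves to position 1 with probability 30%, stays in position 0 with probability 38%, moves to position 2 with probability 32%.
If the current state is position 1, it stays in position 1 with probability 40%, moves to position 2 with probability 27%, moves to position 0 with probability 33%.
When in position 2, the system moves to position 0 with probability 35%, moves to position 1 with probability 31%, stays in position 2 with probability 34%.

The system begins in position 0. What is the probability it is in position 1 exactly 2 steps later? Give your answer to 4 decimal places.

0.3332

Sum over the intermediate state after 1 step:
P = P(position 0→position 0)·P(position 0→position 1) + P(position 0→position 1)·P(position 1→position 1) + P(position 0→position 2)·P(position 2→position 1)
  = 0.38×0.3 + 0.3×0.4 + 0.32×0.31
  = 0.1140 + 0.1200 + 0.0992 = 0.3332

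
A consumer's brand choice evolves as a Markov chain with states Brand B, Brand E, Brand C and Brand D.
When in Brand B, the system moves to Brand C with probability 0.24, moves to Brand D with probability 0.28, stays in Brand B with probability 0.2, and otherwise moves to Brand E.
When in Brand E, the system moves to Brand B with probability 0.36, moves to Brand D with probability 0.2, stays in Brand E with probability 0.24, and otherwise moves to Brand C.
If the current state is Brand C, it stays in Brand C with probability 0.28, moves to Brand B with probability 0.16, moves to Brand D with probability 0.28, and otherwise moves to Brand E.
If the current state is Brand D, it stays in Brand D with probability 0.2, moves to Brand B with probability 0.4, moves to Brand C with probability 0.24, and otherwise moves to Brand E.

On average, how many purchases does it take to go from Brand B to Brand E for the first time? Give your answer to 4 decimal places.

4.0179

Let t(s) be the expected number of purchases to first reach Brand E from state s, with t(Brand E) = 0. Conditioning on the first purchase:
t(Brand B) = 1 + 0.2·t(Brand B) + 0.24·t(Brand C) + 0.28·t(Brand D)
t(Brand C) = 1 + 0.16·t(Brand B) + 0.28·t(Brand C) + 0.28·t(Brand D)
t(Brand D) = 1 + 0.4·t(Brand B) + 0.24·t(Brand C) + 0.2·t(Brand D)
Solving: t(Brand B) = 4.0179, t(Brand C) = 4.0179, t(Brand D) = 4.4643.
Expected purchases from Brand B to Brand E: 4.0179.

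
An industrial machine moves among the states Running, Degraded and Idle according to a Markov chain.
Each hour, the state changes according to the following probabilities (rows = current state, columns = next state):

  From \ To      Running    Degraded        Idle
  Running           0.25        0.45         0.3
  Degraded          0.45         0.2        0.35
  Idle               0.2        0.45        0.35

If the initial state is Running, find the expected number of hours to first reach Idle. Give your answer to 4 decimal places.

Let t(s) be the expected number of hours to first reach Idle from state s, with t(Idle) = 0. Conditioning on the first hour:
t(Running) = 1 + 0.25·t(Running) + 0.45·t(Degraded)
t(Degraded) = 1 + 0.45·t(Running) + 0.2·t(Degraded)
Solving: t(Running) = 3.1447, t(Degraded) = 3.0189.
Expected hours from Running to Idle: 3.1447.

3.1447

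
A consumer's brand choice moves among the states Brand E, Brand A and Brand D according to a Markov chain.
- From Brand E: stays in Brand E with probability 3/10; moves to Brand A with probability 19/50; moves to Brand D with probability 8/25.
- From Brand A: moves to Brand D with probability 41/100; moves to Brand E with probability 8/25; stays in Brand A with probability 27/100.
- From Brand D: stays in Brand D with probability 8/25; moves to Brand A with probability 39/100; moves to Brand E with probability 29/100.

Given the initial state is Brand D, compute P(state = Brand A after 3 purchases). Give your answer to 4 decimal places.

Propagate the distribution vector 3 purchases from Brand D.
After 0 purchases: (0.0000, 0.0000, 1.0000)
After 1 purchase: (0.2900, 0.3900, 0.3200)
After 2 purchases: (0.3046, 0.3403, 0.3551)
After 3 purchases: (0.3033, 0.3461, 0.3506)
P(in Brand A after 3 purchases) = 0.3461

0.3461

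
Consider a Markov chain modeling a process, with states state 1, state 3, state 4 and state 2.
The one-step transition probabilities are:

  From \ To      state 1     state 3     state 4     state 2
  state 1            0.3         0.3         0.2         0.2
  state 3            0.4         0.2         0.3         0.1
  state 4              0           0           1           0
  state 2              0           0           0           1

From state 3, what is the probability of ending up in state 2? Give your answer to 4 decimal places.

Let h(s) be the probability of absorption at state 2 starting from transient state s. Then h(state 2) = 1 and h(state 4) = 0. By first-step analysis:
h(state 1) = 0.3·h(state 1) + 0.3·h(state 3) + 0.2·0 + 0.2·1
h(state 3) = 0.4·h(state 1) + 0.2·h(state 3) + 0.3·0 + 0.1·1
Solving: h(state 1) = 0.4318, h(state 3) = 0.3409.
Starting from state 3, the probability is 0.3409.

0.3409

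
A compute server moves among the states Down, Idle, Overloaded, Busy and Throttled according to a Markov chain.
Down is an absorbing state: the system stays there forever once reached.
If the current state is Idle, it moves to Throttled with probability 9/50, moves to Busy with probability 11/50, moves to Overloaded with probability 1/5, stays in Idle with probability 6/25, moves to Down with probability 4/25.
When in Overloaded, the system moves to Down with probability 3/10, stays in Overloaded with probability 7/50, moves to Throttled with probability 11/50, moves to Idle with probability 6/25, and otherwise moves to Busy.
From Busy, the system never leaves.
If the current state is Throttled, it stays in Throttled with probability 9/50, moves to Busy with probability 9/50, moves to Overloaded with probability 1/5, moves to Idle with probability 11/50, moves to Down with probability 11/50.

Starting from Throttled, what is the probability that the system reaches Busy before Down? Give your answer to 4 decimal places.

0.4401

Let h(s) be the probability of absorption at Busy starting from transient state s. Then h(Busy) = 1 and h(Down) = 0. By first-step analysis:
h(Idle) = 0.16·0 + 0.24·h(Idle) + 0.2·h(Overloaded) + 0.22·1 + 0.18·h(Throttled)
h(Overloaded) = 0.3·0 + 0.24·h(Idle) + 0.14·h(Overloaded) + 0.1·1 + 0.22·h(Throttled)
h(Throttled) = 0.22·0 + 0.22·h(Idle) + 0.2·h(Overloaded) + 0.18·1 + 0.18·h(Throttled)
Solving: h(Idle) = 0.4899, h(Overloaded) = 0.3656, h(Throttled) = 0.4401.
Starting from Throttled, the probability is 0.4401.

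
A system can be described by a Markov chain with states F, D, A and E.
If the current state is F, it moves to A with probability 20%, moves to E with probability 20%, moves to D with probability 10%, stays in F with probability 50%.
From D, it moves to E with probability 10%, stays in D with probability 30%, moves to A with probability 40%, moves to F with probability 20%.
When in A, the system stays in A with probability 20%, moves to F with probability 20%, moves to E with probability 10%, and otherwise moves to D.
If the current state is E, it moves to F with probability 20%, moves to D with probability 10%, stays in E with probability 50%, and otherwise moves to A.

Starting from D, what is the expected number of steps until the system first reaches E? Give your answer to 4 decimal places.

7.7778

Let t(s) be the expected number of steps to first reach E from state s, with t(E) = 0. Conditioning on the first step:
t(F) = 1 + 0.5·t(F) + 0.1·t(D) + 0.2·t(A)
t(D) = 1 + 0.2·t(F) + 0.3·t(D) + 0.4·t(A)
t(A) = 1 + 0.2·t(F) + 0.5·t(D) + 0.2·t(A)
Solving: t(F) = 6.6667, t(D) = 7.7778, t(A) = 7.7778.
Expected steps from D to E: 7.7778.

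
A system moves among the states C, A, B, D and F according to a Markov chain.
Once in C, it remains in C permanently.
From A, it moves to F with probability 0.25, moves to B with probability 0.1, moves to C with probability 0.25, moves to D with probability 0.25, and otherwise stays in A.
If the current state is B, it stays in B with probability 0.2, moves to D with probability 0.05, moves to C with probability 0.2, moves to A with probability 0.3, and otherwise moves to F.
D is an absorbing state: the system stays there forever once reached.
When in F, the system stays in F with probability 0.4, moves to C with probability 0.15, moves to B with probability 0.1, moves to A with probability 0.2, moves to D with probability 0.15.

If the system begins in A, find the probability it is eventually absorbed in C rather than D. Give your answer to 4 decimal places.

Let h(s) be the probability of absorption at C starting from transient state s. Then h(C) = 1 and h(D) = 0. By first-step analysis:
h(A) = 0.25·1 + 0.15·h(A) + 0.1·h(B) + 0.25·0 + 0.25·h(F)
h(B) = 0.2·1 + 0.3·h(A) + 0.2·h(B) + 0.05·0 + 0.25·h(F)
h(F) = 0.15·1 + 0.2·h(A) + 0.1·h(B) + 0.15·0 + 0.4·h(F)
Solving: h(A) = 0.5202, h(B) = 0.6091, h(F) = 0.5249.
Starting from A, the probability is 0.5202.

0.5202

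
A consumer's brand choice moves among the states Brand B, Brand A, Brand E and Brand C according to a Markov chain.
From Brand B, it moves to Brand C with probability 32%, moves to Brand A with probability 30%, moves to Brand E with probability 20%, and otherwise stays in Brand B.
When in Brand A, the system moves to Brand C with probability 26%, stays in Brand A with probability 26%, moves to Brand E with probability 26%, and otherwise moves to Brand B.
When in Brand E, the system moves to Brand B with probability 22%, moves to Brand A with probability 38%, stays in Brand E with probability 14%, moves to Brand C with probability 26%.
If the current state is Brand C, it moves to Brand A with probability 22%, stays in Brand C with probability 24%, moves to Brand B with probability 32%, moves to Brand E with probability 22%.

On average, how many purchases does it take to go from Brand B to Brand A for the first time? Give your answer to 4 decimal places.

3.4167

Let t(s) be the expected number of purchases to first reach Brand A from state s, with t(Brand A) = 0. Conditioning on the first purchase:
t(Brand B) = 1 + 0.18·t(Brand B) + 0.2·t(Brand E) + 0.32·t(Brand C)
t(Brand E) = 1 + 0.22·t(Brand B) + 0.14·t(Brand E) + 0.26·t(Brand C)
t(Brand C) = 1 + 0.32·t(Brand B) + 0.22·t(Brand E) + 0.24·t(Brand C)
Solving: t(Brand B) = 3.4167, t(Brand E) = 3.1448, t(Brand C) = 3.6647.
Expected purchases from Brand B to Brand A: 3.4167.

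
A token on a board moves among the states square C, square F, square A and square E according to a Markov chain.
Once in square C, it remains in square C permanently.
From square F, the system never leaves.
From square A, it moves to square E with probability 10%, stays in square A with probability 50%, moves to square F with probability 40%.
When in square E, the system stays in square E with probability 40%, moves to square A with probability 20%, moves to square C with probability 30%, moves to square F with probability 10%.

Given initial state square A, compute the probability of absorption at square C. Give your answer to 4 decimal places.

0.1071

Let h(s) be the probability of absorption at square C starting from transient state s. Then h(square C) = 1 and h(square F) = 0. By first-step analysis:
h(square A) = 0.4·0 + 0.5·h(square A) + 0.1·h(square E)
h(square E) = 0.3·1 + 0.1·0 + 0.2·h(square A) + 0.4·h(square E)
Solving: h(square A) = 0.1071, h(square E) = 0.5357.
Starting from square A, the probability is 0.1071.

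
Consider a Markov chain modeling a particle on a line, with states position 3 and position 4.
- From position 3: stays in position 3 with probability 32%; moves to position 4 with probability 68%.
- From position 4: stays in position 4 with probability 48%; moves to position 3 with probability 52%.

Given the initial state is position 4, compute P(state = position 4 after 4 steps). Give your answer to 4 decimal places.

0.5674

Propagate the distribution vector 4 steps from position 4.
After 0 steps: (0.0000, 1.0000)
After 1 step: (0.5200, 0.4800)
After 2 steps: (0.4160, 0.5840)
After 3 steps: (0.4368, 0.5632)
After 4 steps: (0.4326, 0.5674)
P(in position 4 after 4 steps) = 0.5674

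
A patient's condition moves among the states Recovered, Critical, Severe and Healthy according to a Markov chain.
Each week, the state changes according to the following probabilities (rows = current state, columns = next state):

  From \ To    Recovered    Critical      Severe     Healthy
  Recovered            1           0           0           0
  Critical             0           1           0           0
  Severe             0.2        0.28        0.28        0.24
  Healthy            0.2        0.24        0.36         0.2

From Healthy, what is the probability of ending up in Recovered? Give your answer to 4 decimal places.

Let h(s) be the probability of absorption at Recovered starting from transient state s. Then h(Recovered) = 1 and h(Critical) = 0. By first-step analysis:
h(Severe) = 0.2·1 + 0.28·0 + 0.28·h(Severe) + 0.24·h(Healthy)
h(Healthy) = 0.2·1 + 0.24·0 + 0.36·h(Severe) + 0.2·h(Healthy)
Solving: h(Severe) = 0.4248, h(Healthy) = 0.4412.
Starting from Healthy, the probability is 0.4412.

0.4412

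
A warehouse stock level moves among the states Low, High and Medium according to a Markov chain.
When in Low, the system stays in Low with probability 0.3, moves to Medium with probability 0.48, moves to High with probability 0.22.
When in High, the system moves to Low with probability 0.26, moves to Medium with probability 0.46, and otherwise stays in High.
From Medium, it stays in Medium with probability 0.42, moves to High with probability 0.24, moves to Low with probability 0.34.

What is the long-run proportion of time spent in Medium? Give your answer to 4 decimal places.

Let the stationary distribution be π with π = πP and π_1 + π_2 + π_3 = 1.
π_1 = 0.3·π_1 + 0.26·π_2 + 0.34·π_3
π_2 = 0.22·π_1 + 0.28·π_2 + 0.24·π_3
Solving with the normalization constraint gives π = (0.3082, 0.2436, 0.4482).
So the stationary probability of Medium is 0.4482.

0.4482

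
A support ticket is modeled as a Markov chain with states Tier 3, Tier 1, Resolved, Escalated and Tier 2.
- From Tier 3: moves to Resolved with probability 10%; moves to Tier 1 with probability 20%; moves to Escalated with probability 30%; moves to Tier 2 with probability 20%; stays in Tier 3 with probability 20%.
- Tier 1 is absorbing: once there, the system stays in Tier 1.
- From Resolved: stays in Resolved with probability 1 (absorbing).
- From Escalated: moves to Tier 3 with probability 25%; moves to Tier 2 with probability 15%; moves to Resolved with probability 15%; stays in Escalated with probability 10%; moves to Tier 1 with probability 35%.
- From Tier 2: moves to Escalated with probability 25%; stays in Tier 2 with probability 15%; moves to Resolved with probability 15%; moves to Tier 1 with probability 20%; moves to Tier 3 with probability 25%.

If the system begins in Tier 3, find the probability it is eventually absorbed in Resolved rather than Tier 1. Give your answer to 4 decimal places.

0.3387

Let h(s) be the probability of absorption at Resolved starting from transient state s. Then h(Resolved) = 1 and h(Tier 1) = 0. By first-step analysis:
h(Tier 3) = 0.2·h(Tier 3) + 0.2·0 + 0.1·1 + 0.3·h(Escalated) + 0.2·h(Tier 2)
h(Escalated) = 0.25·h(Tier 3) + 0.35·0 + 0.15·1 + 0.1·h(Escalated) + 0.15·h(Tier 2)
h(Tier 2) = 0.25·h(Tier 3) + 0.2·0 + 0.15·1 + 0.25·h(Escalated) + 0.15·h(Tier 2)
Solving: h(Tier 3) = 0.3387, h(Escalated) = 0.3226, h(Tier 2) = 0.3710.
Starting from Tier 3, the probability is 0.3387.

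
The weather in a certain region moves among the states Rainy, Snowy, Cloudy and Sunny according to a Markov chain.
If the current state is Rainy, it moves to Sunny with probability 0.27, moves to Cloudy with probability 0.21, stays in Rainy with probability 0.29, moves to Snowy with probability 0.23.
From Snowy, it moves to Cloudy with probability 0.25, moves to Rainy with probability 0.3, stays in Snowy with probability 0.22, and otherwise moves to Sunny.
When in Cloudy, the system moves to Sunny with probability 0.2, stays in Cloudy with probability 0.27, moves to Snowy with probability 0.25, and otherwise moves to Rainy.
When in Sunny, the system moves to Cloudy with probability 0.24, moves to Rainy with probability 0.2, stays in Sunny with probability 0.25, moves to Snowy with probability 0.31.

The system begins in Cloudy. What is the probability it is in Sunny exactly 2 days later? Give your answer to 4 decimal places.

0.2371

Propagate the distribution vector 2 days from Cloudy.
After 0 days: (0.0000, 0.0000, 1.0000, 0.0000)
After 1 day: (0.2800, 0.2500, 0.2700, 0.2000)
After 2 days: (0.2718, 0.2489, 0.2422, 0.2371)
P(in Sunny after 2 days) = 0.2371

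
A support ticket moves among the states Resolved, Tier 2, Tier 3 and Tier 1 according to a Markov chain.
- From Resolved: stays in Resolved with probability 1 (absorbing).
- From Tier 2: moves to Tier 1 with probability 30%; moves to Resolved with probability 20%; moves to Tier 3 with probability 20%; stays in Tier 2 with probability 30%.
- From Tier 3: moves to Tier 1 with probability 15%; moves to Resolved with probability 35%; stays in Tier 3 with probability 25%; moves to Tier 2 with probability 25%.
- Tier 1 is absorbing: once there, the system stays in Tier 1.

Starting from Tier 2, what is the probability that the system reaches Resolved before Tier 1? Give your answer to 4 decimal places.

0.4632

Let h(s) be the probability of absorption at Resolved starting from transient state s. Then h(Resolved) = 1 and h(Tier 1) = 0. By first-step analysis:
h(Tier 2) = 0.2·1 + 0.3·h(Tier 2) + 0.2·h(Tier 3) + 0.3·0
h(Tier 3) = 0.35·1 + 0.25·h(Tier 2) + 0.25·h(Tier 3) + 0.15·0
Solving: h(Tier 2) = 0.4632, h(Tier 3) = 0.6211.
Starting from Tier 2, the probability is 0.4632.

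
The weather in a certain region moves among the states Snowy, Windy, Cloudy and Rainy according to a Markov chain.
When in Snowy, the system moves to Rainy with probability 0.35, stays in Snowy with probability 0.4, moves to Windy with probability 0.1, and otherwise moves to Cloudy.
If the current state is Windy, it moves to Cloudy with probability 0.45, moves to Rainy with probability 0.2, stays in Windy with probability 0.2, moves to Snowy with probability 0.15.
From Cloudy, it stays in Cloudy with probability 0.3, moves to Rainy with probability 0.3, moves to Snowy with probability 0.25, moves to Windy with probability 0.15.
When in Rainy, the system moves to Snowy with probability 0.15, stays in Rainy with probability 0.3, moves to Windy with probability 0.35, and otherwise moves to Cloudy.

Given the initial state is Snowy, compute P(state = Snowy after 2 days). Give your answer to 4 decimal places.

Propagate the distribution vector 2 days from Snowy.
After 0 days: (1.0000, 0.0000, 0.0000, 0.0000)
After 1 day: (0.4000, 0.1000, 0.1500, 0.3500)
After 2 days: (0.2650, 0.2050, 0.2200, 0.3100)
P(in Snowy after 2 days) = 0.2650

0.2650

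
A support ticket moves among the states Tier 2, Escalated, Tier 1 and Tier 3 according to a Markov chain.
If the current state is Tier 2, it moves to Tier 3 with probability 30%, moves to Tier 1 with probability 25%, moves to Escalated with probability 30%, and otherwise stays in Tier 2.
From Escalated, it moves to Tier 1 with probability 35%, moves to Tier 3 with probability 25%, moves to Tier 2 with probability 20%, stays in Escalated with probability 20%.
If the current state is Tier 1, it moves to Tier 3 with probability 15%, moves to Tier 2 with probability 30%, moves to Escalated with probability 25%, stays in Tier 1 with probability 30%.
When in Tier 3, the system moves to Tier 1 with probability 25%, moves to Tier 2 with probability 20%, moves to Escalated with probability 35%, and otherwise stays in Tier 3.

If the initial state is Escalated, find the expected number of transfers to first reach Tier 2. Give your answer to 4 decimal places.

4.3225

Let t(s) be the expected number of transfers to first reach Tier 2 from state s, with t(Tier 2) = 0. Conditioning on the first transfer:
t(Escalated) = 1 + 0.2·t(Escalated) + 0.35·t(Tier 1) + 0.25·t(Tier 3)
t(Tier 1) = 1 + 0.25·t(Escalated) + 0.3·t(Tier 1) + 0.15·t(Tier 3)
t(Tier 3) = 1 + 0.35·t(Escalated) + 0.25·t(Tier 1) + 0.2·t(Tier 3)
Solving: t(Escalated) = 4.3225, t(Tier 1) = 3.9070, t(Tier 3) = 4.3620.
Expected transfers from Escalated to Tier 2: 4.3225.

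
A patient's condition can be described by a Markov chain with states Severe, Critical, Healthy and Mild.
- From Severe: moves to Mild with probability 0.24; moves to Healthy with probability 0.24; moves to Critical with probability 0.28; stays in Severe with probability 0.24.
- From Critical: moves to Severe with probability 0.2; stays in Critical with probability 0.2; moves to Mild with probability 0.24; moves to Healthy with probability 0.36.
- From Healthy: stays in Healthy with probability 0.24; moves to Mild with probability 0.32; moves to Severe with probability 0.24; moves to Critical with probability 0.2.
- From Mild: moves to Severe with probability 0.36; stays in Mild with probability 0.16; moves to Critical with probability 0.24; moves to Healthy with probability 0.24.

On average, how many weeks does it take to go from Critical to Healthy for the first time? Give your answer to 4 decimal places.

Let t(s) be the expected number of weeks to first reach Healthy from state s, with t(Healthy) = 0. Conditioning on the first week:
t(Severe) = 1 + 0.24·t(Severe) + 0.28·t(Critical) + 0.24·t(Mild)
t(Critical) = 1 + 0.2·t(Severe) + 0.2·t(Critical) + 0.24·t(Mild)
t(Mild) = 1 + 0.36·t(Severe) + 0.24·t(Critical) + 0.16·t(Mild)
Solving: t(Severe) = 3.7020, t(Critical) = 3.2907, t(Mild) = 3.7172.
Expected weeks from Critical to Healthy: 3.2907.

3.2907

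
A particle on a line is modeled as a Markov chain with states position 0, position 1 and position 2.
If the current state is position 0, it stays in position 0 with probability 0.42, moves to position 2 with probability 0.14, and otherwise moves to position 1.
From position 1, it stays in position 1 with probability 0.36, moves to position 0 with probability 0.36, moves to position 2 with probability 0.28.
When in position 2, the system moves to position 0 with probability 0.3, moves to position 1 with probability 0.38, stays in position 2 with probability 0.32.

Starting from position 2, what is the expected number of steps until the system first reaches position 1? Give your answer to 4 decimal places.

2.4972

Let t(s) be the expected number of steps to first reach position 1 from state s, with t(position 1) = 0. Conditioning on the first step:
t(position 0) = 1 + 0.42·t(position 0) + 0.14·t(position 2)
t(position 2) = 1 + 0.3·t(position 0) + 0.32·t(position 2)
Solving: t(position 0) = 2.3269, t(position 2) = 2.4972.
Expected steps from position 2 to position 1: 2.4972.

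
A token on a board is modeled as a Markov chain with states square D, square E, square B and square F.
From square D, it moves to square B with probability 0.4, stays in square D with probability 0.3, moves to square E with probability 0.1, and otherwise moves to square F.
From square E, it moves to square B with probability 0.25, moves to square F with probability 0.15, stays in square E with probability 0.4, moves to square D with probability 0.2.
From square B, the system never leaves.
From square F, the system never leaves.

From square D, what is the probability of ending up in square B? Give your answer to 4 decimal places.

Let h(s) be the probability of absorption at square B starting from transient state s. Then h(square B) = 1 and h(square F) = 0. By first-step analysis:
h(square D) = 0.3·h(square D) + 0.1·h(square E) + 0.4·1 + 0.2·0
h(square E) = 0.2·h(square D) + 0.4·h(square E) + 0.25·1 + 0.15·0
Solving: h(square D) = 0.6625, h(square E) = 0.6375.
Starting from square D, the probability is 0.6625.

0.6625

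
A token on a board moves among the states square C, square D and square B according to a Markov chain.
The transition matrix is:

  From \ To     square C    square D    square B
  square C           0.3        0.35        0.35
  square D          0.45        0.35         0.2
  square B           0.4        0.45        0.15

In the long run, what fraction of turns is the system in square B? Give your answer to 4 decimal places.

0.2449

Let the stationary distribution be π with π = πP and π_1 + π_2 + π_3 = 1.
π_1 = 0.3·π_1 + 0.45·π_2 + 0.4·π_3
π_2 = 0.35·π_1 + 0.35·π_2 + 0.45·π_3
Solving with the normalization constraint gives π = (0.3807, 0.3745, 0.2449).
So the stationary probability of square B is 0.2449.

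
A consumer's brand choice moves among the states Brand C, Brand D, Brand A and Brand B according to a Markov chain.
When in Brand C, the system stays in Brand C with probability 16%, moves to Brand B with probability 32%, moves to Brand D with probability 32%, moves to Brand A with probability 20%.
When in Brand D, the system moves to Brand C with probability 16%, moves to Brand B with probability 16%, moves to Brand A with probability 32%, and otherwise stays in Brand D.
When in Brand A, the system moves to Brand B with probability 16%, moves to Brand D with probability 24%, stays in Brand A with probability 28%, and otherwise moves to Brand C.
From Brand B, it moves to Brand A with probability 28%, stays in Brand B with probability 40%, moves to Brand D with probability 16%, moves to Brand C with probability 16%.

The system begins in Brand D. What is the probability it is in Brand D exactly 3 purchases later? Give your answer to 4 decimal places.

Propagate the distribution vector 3 purchases from Brand D.
After 0 purchases: (0.0000, 1.0000, 0.0000, 0.0000)
After 1 purchase: (0.1600, 0.3600, 0.3200, 0.1600)
After 2 purchases: (0.2112, 0.2832, 0.2816, 0.2240)
After 3 purchases: (0.2051, 0.2730, 0.2744, 0.2476)
P(in Brand D after 3 purchases) = 0.2730

0.2730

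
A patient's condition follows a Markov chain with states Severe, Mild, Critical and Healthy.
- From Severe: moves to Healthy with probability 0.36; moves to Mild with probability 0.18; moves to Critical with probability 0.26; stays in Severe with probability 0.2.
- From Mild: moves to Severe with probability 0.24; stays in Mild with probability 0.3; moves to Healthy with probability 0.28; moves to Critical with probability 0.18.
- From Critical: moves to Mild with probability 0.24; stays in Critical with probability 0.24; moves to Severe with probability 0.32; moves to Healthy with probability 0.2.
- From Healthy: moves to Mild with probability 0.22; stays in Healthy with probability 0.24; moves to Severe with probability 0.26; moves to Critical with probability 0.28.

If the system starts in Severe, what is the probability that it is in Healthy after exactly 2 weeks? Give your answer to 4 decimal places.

Propagate the distribution vector 2 weeks from Severe.
After 0 weeks: (1.0000, 0.0000, 0.0000, 0.0000)
After 1 week: (0.2000, 0.1800, 0.2600, 0.3600)
After 2 weeks: (0.2600, 0.2316, 0.2476, 0.2608)
P(in Healthy after 2 weeks) = 0.2608

0.2608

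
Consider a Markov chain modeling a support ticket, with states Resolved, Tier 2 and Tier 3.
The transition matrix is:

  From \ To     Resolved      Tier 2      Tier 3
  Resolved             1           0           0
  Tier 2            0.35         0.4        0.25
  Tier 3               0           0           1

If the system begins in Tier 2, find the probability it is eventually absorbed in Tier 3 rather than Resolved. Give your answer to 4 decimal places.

Let h(s) be the probability of absorption at Tier 3 starting from transient state s. Then h(Tier 3) = 1 and h(Resolved) = 0. By first-step analysis:
h(Tier 2) = 0.35·0 + 0.4·h(Tier 2) + 0.25·1
Solving: h(Tier 2) = 0.4167.
Starting from Tier 2, the probability is 0.4167.

0.4167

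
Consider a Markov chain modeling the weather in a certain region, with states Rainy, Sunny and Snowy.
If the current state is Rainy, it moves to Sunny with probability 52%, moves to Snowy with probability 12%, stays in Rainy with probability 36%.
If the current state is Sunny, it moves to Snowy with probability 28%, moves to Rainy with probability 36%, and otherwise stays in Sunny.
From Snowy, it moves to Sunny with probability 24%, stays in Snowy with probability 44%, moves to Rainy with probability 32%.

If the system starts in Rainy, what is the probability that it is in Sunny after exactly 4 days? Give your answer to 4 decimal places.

Propagate the distribution vector 4 days from Rainy.
After 0 days: (1.0000, 0.0000, 0.0000)
After 1 day: (0.3600, 0.5200, 0.1200)
After 2 days: (0.3552, 0.4032, 0.2416)
After 3 days: (0.3503, 0.3878, 0.2618)
After 4 days: (0.3495, 0.3846, 0.2658)
P(in Sunny after 4 days) = 0.3846

0.3846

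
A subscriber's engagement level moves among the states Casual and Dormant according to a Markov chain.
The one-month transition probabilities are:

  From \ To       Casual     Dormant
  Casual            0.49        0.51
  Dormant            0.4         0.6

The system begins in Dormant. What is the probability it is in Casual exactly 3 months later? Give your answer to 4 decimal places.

0.4392

Propagate the distribution vector 3 months from Dormant.
After 0 months: (0.0000, 1.0000)
After 1 month: (0.4000, 0.6000)
After 2 months: (0.4360, 0.5640)
After 3 months: (0.4392, 0.5608)
P(in Casual after 3 months) = 0.4392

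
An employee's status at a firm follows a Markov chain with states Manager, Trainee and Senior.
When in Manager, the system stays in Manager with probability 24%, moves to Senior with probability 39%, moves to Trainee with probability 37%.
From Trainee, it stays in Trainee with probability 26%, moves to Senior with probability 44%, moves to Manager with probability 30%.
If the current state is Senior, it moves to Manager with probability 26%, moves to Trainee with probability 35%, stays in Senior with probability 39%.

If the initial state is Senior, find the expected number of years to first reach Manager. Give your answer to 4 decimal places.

Let t(s) be the expected number of years to first reach Manager from state s, with t(Manager) = 0. Conditioning on the first year:
t(Trainee) = 1 + 0.26·t(Trainee) + 0.44·t(Senior)
t(Senior) = 1 + 0.35·t(Trainee) + 0.39·t(Senior)
Solving: t(Trainee) = 3.5306, t(Senior) = 3.6651.
Expected years from Senior to Manager: 3.6651.

3.6651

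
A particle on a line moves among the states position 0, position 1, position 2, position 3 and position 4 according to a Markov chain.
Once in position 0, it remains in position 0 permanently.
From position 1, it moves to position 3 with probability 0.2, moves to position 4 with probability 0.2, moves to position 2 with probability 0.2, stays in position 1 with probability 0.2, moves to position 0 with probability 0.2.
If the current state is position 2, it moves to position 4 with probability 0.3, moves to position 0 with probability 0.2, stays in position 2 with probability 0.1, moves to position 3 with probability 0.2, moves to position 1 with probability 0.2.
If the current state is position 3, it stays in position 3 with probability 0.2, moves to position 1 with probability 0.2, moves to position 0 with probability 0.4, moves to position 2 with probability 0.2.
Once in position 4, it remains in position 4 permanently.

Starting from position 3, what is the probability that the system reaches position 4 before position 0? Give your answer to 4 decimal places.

Let h(s) be the probability of absorption at position 4 starting from transient state s. Then h(position 4) = 1 and h(position 0) = 0. By first-step analysis:
h(position 1) = 0.2·0 + 0.2·h(position 1) + 0.2·h(position 2) + 0.2·h(position 3) + 0.2·1
h(position 2) = 0.2·0 + 0.2·h(position 1) + 0.1·h(position 2) + 0.2·h(position 3) + 0.3·1
h(position 3) = 0.4·0 + 0.2·h(position 1) + 0.2·h(position 2) + 0.2·h(position 3)
Solving: h(position 1) = 0.4261, h(position 2) = 0.4783, h(position 3) = 0.2261.
Starting from position 3, the probability is 0.2261.

0.2261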